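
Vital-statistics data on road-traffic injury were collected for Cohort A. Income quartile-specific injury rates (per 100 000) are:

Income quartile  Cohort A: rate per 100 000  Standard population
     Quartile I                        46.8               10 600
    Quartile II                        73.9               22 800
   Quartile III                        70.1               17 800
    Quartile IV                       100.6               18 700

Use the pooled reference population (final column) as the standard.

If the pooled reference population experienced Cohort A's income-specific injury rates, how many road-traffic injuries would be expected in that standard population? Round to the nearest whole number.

Expected road-traffic injuries = Σ (standard pop × income-specific rate ÷ 100 000)
= 10 600×46.8/100 000 + 22 800×73.9/100 000 + 17 800×70.1/100 000 + 18 700×100.6/100 000
= 4.96 + 16.85 + 12.48 + 18.81 = 53.10.

53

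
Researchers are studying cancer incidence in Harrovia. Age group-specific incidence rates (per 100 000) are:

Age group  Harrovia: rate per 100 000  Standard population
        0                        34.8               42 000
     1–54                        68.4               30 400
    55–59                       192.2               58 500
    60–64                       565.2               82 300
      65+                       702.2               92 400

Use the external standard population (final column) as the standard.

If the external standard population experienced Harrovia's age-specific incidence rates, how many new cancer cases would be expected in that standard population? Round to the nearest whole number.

1262

Expected new cancer cases = Σ (standard pop × age-specific rate ÷ 100 000)
= 42 000×34.8/100 000 + 30 400×68.4/100 000 + 58 500×192.2/100 000 + 82 300×565.2/100 000 + 92 400×702.2/100 000
= 14.62 + 20.79 + 112.44 + 465.16 + 648.83 = 1261.84.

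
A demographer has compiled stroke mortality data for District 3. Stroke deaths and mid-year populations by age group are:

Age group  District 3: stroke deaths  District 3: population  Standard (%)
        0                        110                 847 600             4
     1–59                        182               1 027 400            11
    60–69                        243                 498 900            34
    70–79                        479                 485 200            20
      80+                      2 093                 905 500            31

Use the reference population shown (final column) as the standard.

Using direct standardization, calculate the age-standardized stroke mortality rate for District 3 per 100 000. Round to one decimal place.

110.4

Age-specific rates per 100 000 for District 3: 12.98, 17.71, 48.71, 98.72, 231.14.
Standard weights: 0.04, 0.11, 0.34, 0.20, 0.31.
Standardized rate: 0.0400×12.98 + 0.1100×17.71 + 0.3400×48.71 + 0.2000×98.72 + 0.3100×231.14 = 110.4269 per 100 000.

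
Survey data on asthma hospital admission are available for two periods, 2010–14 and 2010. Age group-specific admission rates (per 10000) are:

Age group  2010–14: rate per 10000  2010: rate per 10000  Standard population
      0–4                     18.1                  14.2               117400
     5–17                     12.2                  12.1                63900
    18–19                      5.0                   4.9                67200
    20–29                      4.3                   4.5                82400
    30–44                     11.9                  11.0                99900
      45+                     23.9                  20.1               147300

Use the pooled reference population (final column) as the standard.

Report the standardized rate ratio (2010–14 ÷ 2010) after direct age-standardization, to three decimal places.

Standard total = 578100; weights = 0.2031, 0.1105, 0.1162, 0.1425, 0.1728, 0.2548.
2010–14: 0.2031×18.1 + 0.1105×12.2 + 0.1162×5.0 + 0.1425×4.3 + 0.1728×11.9 + 0.2548×23.9 = 14.3645 per 10000.
2010: 0.2031×14.2 + 0.1105×12.1 + 0.1162×4.9 + 0.1425×4.5 + 0.1728×11.0 + 0.2548×20.1 = 12.4546 per 10000.
Ratio = 14.3645 ÷ 12.4546 = 1.15335.

1.153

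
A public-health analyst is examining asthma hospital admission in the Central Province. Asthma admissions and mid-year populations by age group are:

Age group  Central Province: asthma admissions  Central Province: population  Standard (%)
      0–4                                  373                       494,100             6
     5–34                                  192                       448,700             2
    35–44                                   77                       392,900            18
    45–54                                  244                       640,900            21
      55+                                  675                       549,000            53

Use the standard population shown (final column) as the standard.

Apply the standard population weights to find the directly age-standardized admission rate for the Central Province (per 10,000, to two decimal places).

8.21

Age-specific rates per 10,000 for the Central Province: 7.55, 4.28, 1.96, 3.81, 12.30.
Standard weights: 0.06, 0.02, 0.18, 0.21, 0.53.
Standardized rate: 0.0600×7.55 + 0.0200×4.28 + 0.1800×1.96 + 0.2100×3.81 + 0.5300×12.30 = 8.2072 per 10,000.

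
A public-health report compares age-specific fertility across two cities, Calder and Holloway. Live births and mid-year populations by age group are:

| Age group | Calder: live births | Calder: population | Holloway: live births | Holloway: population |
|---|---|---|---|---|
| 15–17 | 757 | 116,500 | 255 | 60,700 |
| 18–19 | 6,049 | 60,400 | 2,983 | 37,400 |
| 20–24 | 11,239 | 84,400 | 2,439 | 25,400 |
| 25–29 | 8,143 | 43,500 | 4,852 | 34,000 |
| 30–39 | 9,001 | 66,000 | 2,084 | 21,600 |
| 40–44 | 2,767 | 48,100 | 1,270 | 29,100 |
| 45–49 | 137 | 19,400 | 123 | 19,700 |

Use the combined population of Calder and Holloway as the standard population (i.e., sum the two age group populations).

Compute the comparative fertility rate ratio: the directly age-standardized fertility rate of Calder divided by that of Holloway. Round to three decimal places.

1.344

Age-specific rates per 1,000 for Calder: 6.498, 100.149, 133.164, 187.195, 136.379, 57.526, 7.062.
For Holloway: 4.201, 79.759, 96.024, 142.706, 96.481, 43.643, 6.244.
Combined standard total = 666,200; weights = 0.2660, 0.1468, 0.1648, 0.1163, 0.1315, 0.1159, 0.0587.
Calder: 0.2660×6.498 + 0.1468×100.149 + 0.1648×133.164 + 0.1163×187.195 + 0.1315×136.379 + 0.1159×57.526 + 0.0587×7.062 = 85.1680 per 1,000.
Holloway: 0.2660×4.201 + 0.1468×79.759 + 0.1648×96.024 + 0.1163×142.706 + 0.1315×96.481 + 0.1159×43.643 + 0.0587×6.244 = 63.3640 per 1,000.
Ratio = 85.1680 ÷ 63.3640 = 1.34411.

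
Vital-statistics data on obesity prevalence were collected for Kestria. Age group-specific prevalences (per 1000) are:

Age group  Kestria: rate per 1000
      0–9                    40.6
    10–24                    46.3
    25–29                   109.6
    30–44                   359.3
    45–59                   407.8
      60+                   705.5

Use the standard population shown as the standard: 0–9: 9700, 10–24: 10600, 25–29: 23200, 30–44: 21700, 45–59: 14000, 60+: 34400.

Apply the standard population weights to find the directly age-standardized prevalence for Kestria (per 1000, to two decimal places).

362.70

Standard total = 113600; weights = 0.0854, 0.0933, 0.2042, 0.1910, 0.1232, 0.3028.
Standardized rate: 0.0854×40.6 + 0.0933×46.3 + 0.2042×109.6 + 0.1910×359.3 + 0.1232×407.8 + 0.3028×705.5 = 362.6983 per 1000.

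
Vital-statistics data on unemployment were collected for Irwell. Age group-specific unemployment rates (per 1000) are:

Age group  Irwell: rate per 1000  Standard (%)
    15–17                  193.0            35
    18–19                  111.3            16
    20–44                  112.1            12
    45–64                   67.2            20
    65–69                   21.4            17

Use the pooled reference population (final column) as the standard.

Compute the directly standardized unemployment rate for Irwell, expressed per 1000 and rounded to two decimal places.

Standard weights: 0.35, 0.16, 0.12, 0.20, 0.17.
Standardized rate: 0.3500×193.0 + 0.1600×111.3 + 0.1200×112.1 + 0.2000×67.2 + 0.1700×21.4 = 115.8880 per 1000.

115.89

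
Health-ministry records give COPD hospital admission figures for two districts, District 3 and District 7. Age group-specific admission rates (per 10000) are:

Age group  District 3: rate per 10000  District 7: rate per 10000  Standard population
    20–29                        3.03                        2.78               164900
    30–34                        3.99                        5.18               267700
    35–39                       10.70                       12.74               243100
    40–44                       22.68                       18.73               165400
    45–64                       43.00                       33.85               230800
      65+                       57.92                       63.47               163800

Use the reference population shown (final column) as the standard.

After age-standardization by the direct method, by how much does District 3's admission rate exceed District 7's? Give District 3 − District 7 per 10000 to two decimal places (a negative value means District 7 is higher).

Standard total = 1235700; weights = 0.1334, 0.2166, 0.1967, 0.1339, 0.1868, 0.1326.
District 3: 0.1334×3.03 + 0.2166×3.99 + 0.1967×10.70 + 0.1339×22.68 + 0.1868×43.00 + 0.1326×57.92 = 22.1186 per 10000.
District 7: 0.1334×2.78 + 0.2166×5.18 + 0.1967×12.74 + 0.1339×18.73 + 0.1868×33.85 + 0.1326×63.47 = 21.2423 per 10000.
Difference = 22.1186 − 21.2423 = 0.8763.

0.88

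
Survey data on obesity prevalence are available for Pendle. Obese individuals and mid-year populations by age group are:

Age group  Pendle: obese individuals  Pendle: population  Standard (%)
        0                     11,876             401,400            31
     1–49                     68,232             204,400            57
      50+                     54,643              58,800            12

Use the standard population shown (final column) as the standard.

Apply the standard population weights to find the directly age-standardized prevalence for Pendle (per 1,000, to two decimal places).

310.96

Age-specific rates per 1,000 for Pendle: 29.586, 333.816, 929.303.
Standard weights: 0.31, 0.57, 0.12.
Standardized rate: 0.3100×29.586 + 0.5700×333.816 + 0.1200×929.303 = 310.9633 per 1,000.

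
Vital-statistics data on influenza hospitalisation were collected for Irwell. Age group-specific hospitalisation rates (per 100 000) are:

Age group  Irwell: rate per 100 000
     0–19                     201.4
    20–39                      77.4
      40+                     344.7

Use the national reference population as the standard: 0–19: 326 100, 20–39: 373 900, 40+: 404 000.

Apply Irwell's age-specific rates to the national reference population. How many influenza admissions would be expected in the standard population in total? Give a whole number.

2339

Expected influenza admissions = Σ (standard pop × age-specific rate ÷ 100 000)
= 326 100×201.4/100 000 + 373 900×77.4/100 000 + 404 000×344.7/100 000
= 656.77 + 289.40 + 1392.59 = 2338.75.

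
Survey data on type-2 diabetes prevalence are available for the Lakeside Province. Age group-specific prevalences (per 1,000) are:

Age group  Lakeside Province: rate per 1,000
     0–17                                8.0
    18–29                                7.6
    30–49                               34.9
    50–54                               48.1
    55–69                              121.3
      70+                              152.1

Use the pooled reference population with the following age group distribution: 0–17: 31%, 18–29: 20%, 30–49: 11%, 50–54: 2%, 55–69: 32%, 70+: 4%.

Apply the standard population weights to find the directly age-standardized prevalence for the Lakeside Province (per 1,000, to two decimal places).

Standard weights: 0.31, 0.20, 0.11, 0.02, 0.32, 0.04.
Standardized rate: 0.3100×8.0 + 0.2000×7.6 + 0.1100×34.9 + 0.0200×48.1 + 0.3200×121.3 + 0.0400×152.1 = 53.7010 per 1,000.

53.70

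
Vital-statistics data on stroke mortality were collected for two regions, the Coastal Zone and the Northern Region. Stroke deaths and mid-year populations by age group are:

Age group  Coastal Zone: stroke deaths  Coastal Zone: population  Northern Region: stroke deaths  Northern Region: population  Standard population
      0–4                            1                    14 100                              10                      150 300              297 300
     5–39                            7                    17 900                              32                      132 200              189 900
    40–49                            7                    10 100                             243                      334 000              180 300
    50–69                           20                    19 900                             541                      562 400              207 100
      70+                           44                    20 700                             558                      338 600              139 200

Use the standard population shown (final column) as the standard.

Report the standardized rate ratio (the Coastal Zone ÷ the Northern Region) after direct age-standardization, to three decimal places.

1.158

Age-specific rates per 100 000 for the Coastal Zone: 7.09, 39.11, 69.31, 100.50, 212.56.
For the Northern Region: 6.65, 24.21, 72.75, 96.19, 164.80.
Standard total = 1 013 800; weights = 0.2933, 0.1873, 0.1778, 0.2043, 0.1373.
The Coastal Zone: 0.2933×7.09 + 0.1873×39.11 + 0.1778×69.31 + 0.2043×100.50 + 0.1373×212.56 = 71.4473 per 100 000.
The Northern Region: 0.2933×6.65 + 0.1873×24.21 + 0.1778×72.75 + 0.2043×96.19 + 0.1373×164.80 = 61.7024 per 100 000.
Ratio = 71.4473 ÷ 61.7024 = 1.15793.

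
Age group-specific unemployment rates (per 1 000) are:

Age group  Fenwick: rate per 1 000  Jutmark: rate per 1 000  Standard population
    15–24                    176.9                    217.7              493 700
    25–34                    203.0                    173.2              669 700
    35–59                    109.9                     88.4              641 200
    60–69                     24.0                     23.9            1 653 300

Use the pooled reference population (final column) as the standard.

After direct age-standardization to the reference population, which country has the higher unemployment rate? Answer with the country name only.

Standard total = 3 457 900; weights = 0.1428, 0.1937, 0.1854, 0.4781.
Fenwick: 0.1428×176.9 + 0.1937×203.0 + 0.1854×109.9 + 0.4781×24.0 = 96.4261 per 1 000.
Jutmark: 0.1428×217.7 + 0.1937×173.2 + 0.1854×88.4 + 0.4781×23.9 = 92.4453 per 1 000.

Fenwick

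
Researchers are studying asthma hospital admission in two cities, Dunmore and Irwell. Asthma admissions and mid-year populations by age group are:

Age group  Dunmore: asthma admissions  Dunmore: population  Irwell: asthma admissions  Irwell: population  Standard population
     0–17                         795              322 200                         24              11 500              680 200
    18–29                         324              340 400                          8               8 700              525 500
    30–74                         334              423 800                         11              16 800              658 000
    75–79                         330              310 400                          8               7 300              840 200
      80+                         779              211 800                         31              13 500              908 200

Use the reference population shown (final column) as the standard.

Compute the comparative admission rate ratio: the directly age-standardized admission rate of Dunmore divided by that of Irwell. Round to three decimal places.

Age-specific rates per 10 000 for Dunmore: 24.67, 9.52, 7.88, 10.63, 36.78.
For Irwell: 20.87, 9.20, 6.55, 10.96, 22.96.
Standard total = 3 612 100; weights = 0.1883, 0.1455, 0.1822, 0.2326, 0.2514.
Dunmore: 0.1883×24.67 + 0.1455×9.52 + 0.1822×7.88 + 0.2326×10.63 + 0.2514×36.78 = 19.1875 per 10 000.
Irwell: 0.1883×20.87 + 0.1455×9.20 + 0.1822×6.55 + 0.2326×10.96 + 0.2514×22.96 = 14.7833 per 10 000.
Ratio = 19.1875 ÷ 14.7833 = 1.29792.

1.298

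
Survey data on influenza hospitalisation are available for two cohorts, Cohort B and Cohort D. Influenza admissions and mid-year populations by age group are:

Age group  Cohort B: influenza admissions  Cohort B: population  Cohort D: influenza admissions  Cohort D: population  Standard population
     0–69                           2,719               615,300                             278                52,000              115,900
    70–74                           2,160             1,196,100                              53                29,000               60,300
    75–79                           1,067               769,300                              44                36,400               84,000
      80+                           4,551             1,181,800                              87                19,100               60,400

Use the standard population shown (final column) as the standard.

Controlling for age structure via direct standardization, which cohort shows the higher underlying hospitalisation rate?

Age-specific rates per 100,000 for Cohort B: 441.90, 180.59, 138.70, 385.09.
For Cohort D: 534.62, 182.76, 120.88, 455.50.
Standard total = 320,600; weights = 0.3615, 0.1881, 0.2620, 0.1884.
Cohort B: 0.3615×441.90 + 0.1881×180.59 + 0.2620×138.70 + 0.1884×385.09 = 302.6059 per 100,000.
Cohort D: 0.3615×534.62 + 0.1881×182.76 + 0.2620×120.88 + 0.1884×455.50 = 345.1284 per 100,000.

Cohort D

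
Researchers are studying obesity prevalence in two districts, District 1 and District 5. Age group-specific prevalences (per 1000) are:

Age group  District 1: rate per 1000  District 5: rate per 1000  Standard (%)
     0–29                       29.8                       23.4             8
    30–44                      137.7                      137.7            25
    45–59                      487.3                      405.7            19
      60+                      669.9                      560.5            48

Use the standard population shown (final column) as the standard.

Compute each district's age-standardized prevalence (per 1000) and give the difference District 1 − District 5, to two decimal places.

68.53

Standard weights: 0.08, 0.25, 0.19, 0.48.
District 1: 0.0800×29.8 + 0.2500×137.7 + 0.1900×487.3 + 0.4800×669.9 = 450.9480 per 1000.
District 5: 0.0800×23.4 + 0.2500×137.7 + 0.1900×405.7 + 0.4800×560.5 = 382.4200 per 1000.
Difference = 450.9480 − 382.4200 = 68.5280.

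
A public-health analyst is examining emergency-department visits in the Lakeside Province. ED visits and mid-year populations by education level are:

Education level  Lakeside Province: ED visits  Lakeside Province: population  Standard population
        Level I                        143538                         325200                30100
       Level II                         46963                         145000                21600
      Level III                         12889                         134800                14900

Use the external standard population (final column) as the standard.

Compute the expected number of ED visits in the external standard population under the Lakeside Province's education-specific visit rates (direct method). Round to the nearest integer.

Education-specific rates per 1000 for the Lakeside Province: 441.384, 323.883, 95.616.
Expected ED visits = Σ (standard pop × education-specific rate ÷ 1000)
= 30100×441.384/1000 + 21600×323.883/1000 + 14900×95.616/1000
= 13285.65 + 6995.87 + 1424.67 = 21706.19.

21706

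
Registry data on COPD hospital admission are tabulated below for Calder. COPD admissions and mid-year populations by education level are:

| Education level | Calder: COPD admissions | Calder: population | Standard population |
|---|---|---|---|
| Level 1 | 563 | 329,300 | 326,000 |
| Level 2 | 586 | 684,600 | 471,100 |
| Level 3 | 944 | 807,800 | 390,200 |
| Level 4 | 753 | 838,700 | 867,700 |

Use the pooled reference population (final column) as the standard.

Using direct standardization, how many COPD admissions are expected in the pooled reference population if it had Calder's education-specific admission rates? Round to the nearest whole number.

Education-specific rates per 10,000 for Calder: 17.10, 8.56, 11.69, 8.98.
Expected COPD admissions = Σ (standard pop × education-specific rate ÷ 10,000)
= 326,000×17.10/10,000 + 471,100×8.56/10,000 + 390,200×11.69/10,000 + 867,700×8.98/10,000
= 557.36 + 403.25 + 455.99 + 779.04 = 2195.63.

2196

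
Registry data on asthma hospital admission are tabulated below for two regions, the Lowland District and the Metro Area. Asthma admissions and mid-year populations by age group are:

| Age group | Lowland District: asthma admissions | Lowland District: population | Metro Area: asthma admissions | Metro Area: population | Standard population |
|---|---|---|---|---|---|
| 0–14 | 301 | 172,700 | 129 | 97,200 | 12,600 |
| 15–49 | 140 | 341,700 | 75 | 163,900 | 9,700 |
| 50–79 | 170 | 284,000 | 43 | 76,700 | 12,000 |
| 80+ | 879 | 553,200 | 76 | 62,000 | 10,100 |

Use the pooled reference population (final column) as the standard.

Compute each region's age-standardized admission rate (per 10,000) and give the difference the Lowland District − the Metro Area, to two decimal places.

Age-specific rates per 10,000 for the Lowland District: 17.43, 4.10, 5.99, 15.89.
For the Metro Area: 13.27, 4.58, 5.61, 12.26.
Standard total = 44,400; weights = 0.2838, 0.2185, 0.2703, 0.2275.
The Lowland District: 0.2838×17.43 + 0.2185×4.10 + 0.2703×5.99 + 0.2275×15.89 = 11.0735 per 10,000.
The Metro Area: 0.2838×13.27 + 0.2185×4.58 + 0.2703×5.61 + 0.2275×12.26 = 9.0696 per 10,000.
Difference = 11.0735 − 9.0696 = 2.0039.

2.00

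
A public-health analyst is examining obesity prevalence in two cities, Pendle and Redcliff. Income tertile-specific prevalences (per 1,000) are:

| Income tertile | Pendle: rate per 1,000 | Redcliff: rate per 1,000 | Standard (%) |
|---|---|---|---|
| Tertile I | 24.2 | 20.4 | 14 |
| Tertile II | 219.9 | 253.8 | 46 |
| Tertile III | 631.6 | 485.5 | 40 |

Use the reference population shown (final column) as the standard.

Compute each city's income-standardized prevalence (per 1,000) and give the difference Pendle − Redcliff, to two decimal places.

43.38

Standard weights: 0.14, 0.46, 0.40.
Pendle: 0.1400×24.2 + 0.4600×219.9 + 0.4000×631.6 = 357.1820 per 1,000.
Redcliff: 0.1400×20.4 + 0.4600×253.8 + 0.4000×485.5 = 313.8040 per 1,000.
Difference = 357.1820 − 313.8040 = 43.3780.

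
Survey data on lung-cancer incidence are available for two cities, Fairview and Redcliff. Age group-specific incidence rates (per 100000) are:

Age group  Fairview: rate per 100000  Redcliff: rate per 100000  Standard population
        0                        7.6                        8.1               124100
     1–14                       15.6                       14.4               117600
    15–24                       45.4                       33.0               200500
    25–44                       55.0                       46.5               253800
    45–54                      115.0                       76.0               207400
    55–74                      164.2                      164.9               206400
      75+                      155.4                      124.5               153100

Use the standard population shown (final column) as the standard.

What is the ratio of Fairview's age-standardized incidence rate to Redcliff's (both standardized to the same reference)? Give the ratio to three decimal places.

1.193

Standard total = 1262900; weights = 0.0983, 0.0931, 0.1588, 0.2010, 0.1642, 0.1634, 0.1212.
Fairview: 0.0983×7.6 + 0.0931×15.6 + 0.1588×45.4 + 0.2010×55.0 + 0.1642×115.0 + 0.1634×164.2 + 0.1212×155.4 = 85.0210 per 100000.
Redcliff: 0.0983×8.1 + 0.0931×14.4 + 0.1588×33.0 + 0.2010×46.5 + 0.1642×76.0 + 0.1634×164.9 + 0.1212×124.5 = 71.2452 per 100000.
Ratio = 85.0210 ÷ 71.2452 = 1.19336.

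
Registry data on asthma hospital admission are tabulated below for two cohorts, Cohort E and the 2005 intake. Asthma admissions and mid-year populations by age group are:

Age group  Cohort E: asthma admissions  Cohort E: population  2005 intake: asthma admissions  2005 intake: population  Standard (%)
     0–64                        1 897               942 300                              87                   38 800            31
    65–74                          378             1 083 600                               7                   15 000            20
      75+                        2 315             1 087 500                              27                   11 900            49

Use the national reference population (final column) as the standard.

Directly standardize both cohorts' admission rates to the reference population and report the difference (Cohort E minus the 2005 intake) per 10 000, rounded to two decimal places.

Age-specific rates per 10 000 for Cohort E: 20.13, 3.49, 21.29.
For the 2005 intake: 22.42, 4.67, 22.69.
Standard weights: 0.31, 0.20, 0.49.
Cohort E: 0.3100×20.13 + 0.2000×3.49 + 0.4900×21.29 = 17.3693 per 10 000.
The 2005 intake: 0.3100×22.42 + 0.2000×4.67 + 0.4900×22.69 = 19.0020 per 10 000.
Difference = 17.3693 − 19.0020 = -1.6327.

-1.63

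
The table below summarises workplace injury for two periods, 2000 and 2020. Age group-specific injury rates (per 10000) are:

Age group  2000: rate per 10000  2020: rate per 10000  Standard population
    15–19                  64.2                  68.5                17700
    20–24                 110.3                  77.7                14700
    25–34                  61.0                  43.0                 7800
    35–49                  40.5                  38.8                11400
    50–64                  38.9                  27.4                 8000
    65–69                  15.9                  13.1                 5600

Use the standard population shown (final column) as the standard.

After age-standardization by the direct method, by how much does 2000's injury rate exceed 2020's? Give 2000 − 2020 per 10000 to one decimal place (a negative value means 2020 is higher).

10.3

Standard total = 65200; weights = 0.2715, 0.2255, 0.1196, 0.1748, 0.1227, 0.0859.
2000: 0.2715×64.2 + 0.2255×110.3 + 0.1196×61.0 + 0.1748×40.5 + 0.1227×38.9 + 0.0859×15.9 = 62.8143 per 10000.
2020: 0.2715×68.5 + 0.2255×77.7 + 0.1196×43.0 + 0.1748×38.8 + 0.1227×27.4 + 0.0859×13.1 = 52.5294 per 10000.
Difference = 62.8143 − 52.5294 = 10.2848.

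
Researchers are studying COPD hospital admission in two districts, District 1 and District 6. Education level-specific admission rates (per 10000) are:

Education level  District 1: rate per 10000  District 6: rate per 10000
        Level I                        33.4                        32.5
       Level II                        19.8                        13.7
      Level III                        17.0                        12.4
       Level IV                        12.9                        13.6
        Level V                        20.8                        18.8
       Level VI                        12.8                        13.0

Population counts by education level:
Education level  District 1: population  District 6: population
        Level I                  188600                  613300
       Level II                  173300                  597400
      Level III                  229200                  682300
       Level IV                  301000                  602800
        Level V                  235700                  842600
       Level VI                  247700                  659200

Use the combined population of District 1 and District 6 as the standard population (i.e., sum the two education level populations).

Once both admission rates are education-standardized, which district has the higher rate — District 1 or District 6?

District 1

Combined standard total = 5373100; weights = 0.1492, 0.1434, 0.1696, 0.1682, 0.2007, 0.1688.
District 1: 0.1492×33.4 + 0.1434×19.8 + 0.1696×17.0 + 0.1682×12.9 + 0.2007×20.8 + 0.1688×12.8 = 19.2133 per 10000.
District 6: 0.1492×32.5 + 0.1434×13.7 + 0.1696×12.4 + 0.1682×13.6 + 0.2007×18.8 + 0.1688×13.0 = 17.1738 per 10000.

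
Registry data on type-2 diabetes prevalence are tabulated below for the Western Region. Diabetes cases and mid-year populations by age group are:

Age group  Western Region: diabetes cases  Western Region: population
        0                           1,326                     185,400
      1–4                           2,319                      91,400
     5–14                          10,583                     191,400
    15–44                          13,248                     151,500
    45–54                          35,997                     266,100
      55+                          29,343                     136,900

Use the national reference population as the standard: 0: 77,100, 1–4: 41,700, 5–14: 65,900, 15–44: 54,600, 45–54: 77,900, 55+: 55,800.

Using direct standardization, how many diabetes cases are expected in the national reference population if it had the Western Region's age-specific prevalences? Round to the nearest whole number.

32526

Age-specific rates per 1,000 for the Western Region: 7.152, 25.372, 55.293, 87.446, 135.276, 214.339.
Expected diabetes cases = Σ (standard pop × age-specific rate ÷ 1,000)
= 77,100×7.152/1,000 + 41,700×25.372/1,000 + 65,900×55.293/1,000 + 54,600×87.446/1,000 + 77,900×135.276/1,000 + 55,800×214.339/1,000
= 551.43 + 1058.01 + 3643.78 + 4774.53 + 10538.02 + 11960.11 = 32525.88.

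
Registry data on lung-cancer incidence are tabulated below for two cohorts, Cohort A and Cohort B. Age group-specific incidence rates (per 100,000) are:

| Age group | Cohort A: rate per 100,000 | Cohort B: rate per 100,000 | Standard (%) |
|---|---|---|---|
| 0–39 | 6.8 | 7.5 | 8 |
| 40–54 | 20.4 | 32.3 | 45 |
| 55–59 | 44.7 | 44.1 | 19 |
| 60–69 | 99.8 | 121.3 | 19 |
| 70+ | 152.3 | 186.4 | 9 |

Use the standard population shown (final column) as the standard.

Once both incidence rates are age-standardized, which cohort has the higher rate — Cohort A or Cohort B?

Cohort B

Standard weights: 0.08, 0.45, 0.19, 0.19, 0.09.
Cohort A: 0.0800×6.8 + 0.4500×20.4 + 0.1900×44.7 + 0.1900×99.8 + 0.0900×152.3 = 50.8860 per 100,000.
Cohort B: 0.0800×7.5 + 0.4500×32.3 + 0.1900×44.1 + 0.1900×121.3 + 0.0900×186.4 = 63.3370 per 100,000.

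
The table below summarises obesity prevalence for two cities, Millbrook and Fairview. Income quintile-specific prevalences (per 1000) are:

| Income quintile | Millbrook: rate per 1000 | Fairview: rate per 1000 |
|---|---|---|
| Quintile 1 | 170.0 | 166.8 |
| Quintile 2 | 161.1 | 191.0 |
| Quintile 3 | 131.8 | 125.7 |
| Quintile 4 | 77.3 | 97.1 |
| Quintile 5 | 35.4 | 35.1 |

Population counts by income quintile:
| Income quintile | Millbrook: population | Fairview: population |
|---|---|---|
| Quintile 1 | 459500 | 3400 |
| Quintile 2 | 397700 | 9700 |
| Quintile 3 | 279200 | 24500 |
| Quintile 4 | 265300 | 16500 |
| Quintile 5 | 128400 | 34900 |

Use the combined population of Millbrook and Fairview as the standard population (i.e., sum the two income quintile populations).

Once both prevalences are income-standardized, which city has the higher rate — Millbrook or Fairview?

Combined standard total = 1619100; weights = 0.2859, 0.2516, 0.1876, 0.1740, 0.1009.
Millbrook: 0.2859×170.0 + 0.2516×161.1 + 0.1876×131.8 + 0.1740×77.3 + 0.1009×35.4 = 130.8855 per 1000.
Fairview: 0.2859×166.8 + 0.2516×191.0 + 0.1876×125.7 + 0.1740×97.1 + 0.1009×35.1 = 139.7658 per 1000.
The crude rates (133.35 vs 93.56) would put Millbrook higher, but that reflects its income composition; once standardized to a common income structure, Fairview has the higher underlying rate.

Fairview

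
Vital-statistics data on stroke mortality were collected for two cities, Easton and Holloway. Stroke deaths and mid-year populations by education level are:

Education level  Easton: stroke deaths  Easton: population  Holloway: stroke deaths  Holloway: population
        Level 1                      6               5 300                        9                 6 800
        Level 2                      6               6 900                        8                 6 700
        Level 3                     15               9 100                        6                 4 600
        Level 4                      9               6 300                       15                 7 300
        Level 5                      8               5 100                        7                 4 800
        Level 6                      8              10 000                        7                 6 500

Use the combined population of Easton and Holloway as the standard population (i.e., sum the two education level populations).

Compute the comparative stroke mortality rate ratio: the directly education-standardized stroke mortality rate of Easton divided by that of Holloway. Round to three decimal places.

Education-specific rates per 100 000 for Easton: 113.21, 86.96, 164.84, 142.86, 156.86, 80.00.
For Holloway: 132.35, 119.40, 130.43, 205.48, 145.83, 107.69.
Combined standard total = 79 400; weights = 0.1524, 0.1713, 0.1725, 0.1713, 0.1247, 0.2078.
Easton: 0.1524×113.21 + 0.1713×86.96 + 0.1725×164.84 + 0.1713×142.86 + 0.1247×156.86 + 0.2078×80.00 = 121.2401 per 100 000.
Holloway: 0.1524×132.35 + 0.1713×119.40 + 0.1725×130.43 + 0.1713×205.48 + 0.1247×145.83 + 0.2078×107.69 = 138.8854 per 100 000.
Ratio = 121.2401 ÷ 138.8854 = 0.87295.

0.873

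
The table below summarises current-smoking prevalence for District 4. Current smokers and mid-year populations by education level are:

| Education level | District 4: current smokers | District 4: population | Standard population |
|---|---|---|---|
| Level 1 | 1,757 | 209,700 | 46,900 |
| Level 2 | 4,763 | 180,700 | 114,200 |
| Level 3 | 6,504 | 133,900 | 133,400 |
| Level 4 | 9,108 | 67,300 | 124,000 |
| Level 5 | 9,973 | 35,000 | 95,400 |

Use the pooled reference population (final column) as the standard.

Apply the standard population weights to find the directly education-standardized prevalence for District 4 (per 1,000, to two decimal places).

104.78

Education-specific rates per 1,000 for District 4: 8.379, 26.359, 48.574, 135.334, 284.943.
Standard total = 513,900; weights = 0.0913, 0.2222, 0.2596, 0.2413, 0.1856.
Standardized rate: 0.0913×8.379 + 0.2222×26.359 + 0.2596×48.574 + 0.2413×135.334 + 0.1856×284.943 = 104.7827 per 1,000.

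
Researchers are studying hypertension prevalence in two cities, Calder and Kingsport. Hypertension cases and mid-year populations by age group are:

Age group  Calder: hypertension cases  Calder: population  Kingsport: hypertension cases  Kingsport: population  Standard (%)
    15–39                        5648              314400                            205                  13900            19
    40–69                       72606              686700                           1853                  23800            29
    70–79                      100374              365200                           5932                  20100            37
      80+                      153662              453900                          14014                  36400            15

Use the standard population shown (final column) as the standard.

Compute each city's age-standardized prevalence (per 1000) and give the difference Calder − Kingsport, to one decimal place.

-5.8

Age-specific rates per 1000 for Calder: 17.964, 105.732, 274.847, 338.537.
For Kingsport: 14.748, 77.857, 295.124, 385.000.
Standard weights: 0.19, 0.29, 0.37, 0.15.
Calder: 0.1900×17.964 + 0.2900×105.732 + 0.3700×274.847 + 0.1500×338.537 = 186.5493 per 1000.
Kingsport: 0.1900×14.748 + 0.2900×77.857 + 0.3700×295.124 + 0.1500×385.000 = 192.3267 per 1000.
Difference = 186.5493 − 192.3267 = -5.7775.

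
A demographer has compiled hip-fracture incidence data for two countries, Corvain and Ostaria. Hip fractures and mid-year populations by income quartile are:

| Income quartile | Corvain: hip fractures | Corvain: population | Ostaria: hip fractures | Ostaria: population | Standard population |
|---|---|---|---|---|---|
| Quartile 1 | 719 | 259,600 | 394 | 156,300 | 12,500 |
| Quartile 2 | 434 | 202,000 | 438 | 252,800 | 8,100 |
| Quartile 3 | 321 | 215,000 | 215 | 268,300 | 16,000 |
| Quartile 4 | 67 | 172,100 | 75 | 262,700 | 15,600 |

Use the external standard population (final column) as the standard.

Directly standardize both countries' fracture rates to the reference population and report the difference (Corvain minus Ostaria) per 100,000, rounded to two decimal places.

Income-specific rates per 100,000 for Corvain: 276.96, 214.85, 149.30, 38.93.
For Ostaria: 252.08, 173.26, 80.13, 28.55.
Standard total = 52,200; weights = 0.2395, 0.1552, 0.3065, 0.2989.
Corvain: 0.2395×276.96 + 0.1552×214.85 + 0.3065×149.30 + 0.2989×38.93 = 157.0596 per 100,000.
Ostaria: 0.2395×252.08 + 0.1552×173.26 + 0.3065×80.13 + 0.2989×28.55 = 120.3432 per 100,000.
Difference = 157.0596 − 120.3432 = 36.7164.

36.72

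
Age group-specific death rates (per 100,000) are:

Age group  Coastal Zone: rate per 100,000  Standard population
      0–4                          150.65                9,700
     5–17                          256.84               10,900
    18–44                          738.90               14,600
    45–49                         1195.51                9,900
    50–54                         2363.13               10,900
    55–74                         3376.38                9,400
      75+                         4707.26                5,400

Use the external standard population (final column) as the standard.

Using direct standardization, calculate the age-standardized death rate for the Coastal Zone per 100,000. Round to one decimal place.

1550.8

Standard total = 70,800; weights = 0.1370, 0.1540, 0.2062, 0.1398, 0.1540, 0.1328, 0.0763.
Standardized rate: 0.1370×150.65 + 0.1540×256.84 + 0.2062×738.90 + 0.1398×1195.51 + 0.1540×2363.13 + 0.1328×3376.38 + 0.0763×4707.26 = 1550.8424 per 100,000.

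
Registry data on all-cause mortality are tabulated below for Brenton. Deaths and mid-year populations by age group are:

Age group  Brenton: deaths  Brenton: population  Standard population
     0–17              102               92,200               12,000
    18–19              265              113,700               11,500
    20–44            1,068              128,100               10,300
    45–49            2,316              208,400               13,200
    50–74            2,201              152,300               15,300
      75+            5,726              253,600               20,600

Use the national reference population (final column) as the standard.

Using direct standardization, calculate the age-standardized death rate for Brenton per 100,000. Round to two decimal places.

Age-specific rates per 100,000 for Brenton: 110.63, 233.07, 833.72, 1111.32, 1445.17, 2257.89.
Standard total = 82,900; weights = 0.1448, 0.1387, 0.1242, 0.1592, 0.1846, 0.2485.
Standardized rate: 0.1448×110.63 + 0.1387×233.07 + 0.1242×833.72 + 0.1592×1111.32 + 0.1846×1445.17 + 0.2485×2257.89 = 1156.6744 per 100,000.

1156.67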